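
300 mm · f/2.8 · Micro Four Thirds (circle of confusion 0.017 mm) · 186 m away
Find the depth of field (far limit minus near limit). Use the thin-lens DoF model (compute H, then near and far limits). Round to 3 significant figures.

Hyperfocal distance H = f²/(N·c) + f = 300²/(2.8 × 0.017) + 300 = 90000/0.0476 + 300 ≈ 1891056.3 mm ≈ 1891 m.
Near limit Dn = s·(H − f)/(H + s − 2f) = 186000 × (1891056.3 − 300) / (1891056.3 + 186000 − 2 × 300) = 186000 × 1890756.3 / 2076456.3 ≈ 169366 mm.
Far limit Df = s·(H − f)/(H − s) = 186000 × (1891056.3 − 300) / (1891056.3 − 186000) = 186000 × 1890756.3 / 1705056.3 ≈ 206258 mm.
Depth of field = Df − Dn = 206258 − 169366 ≈ 36892 mm ≈ 36.9 m.

36.9 m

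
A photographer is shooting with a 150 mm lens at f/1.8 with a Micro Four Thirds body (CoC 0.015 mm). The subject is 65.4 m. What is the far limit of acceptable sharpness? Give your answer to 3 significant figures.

71.0 m

Hyperfocal distance H = f²/(N·c) + f = 150²/(1.8 × 0.015) + 150 = 22500/0.027 + 150 ≈ 833483.3 mm ≈ 833.5 m.
Far limit Df = s·(H − f)/(H − s) = 65400 × (833483.3 − 150) / (833483.3 − 65400) = 65400 × 833333.3 / 768083.3 ≈ 70956 mm ≈ 71.0 m.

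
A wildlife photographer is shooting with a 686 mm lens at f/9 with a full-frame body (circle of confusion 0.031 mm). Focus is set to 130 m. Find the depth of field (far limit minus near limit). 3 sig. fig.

20.1 m

Hyperfocal distance H = f²/(N·c) + f = 686²/(9 × 0.031) + 686 = 470596/0.279 + 686 ≈ 1687410.0 mm ≈ 1687 m.
Near limit Dn = s·(H − f)/(H + s − 2f) = 130000 × (1687410.0 − 686) / (1687410.0 + 130000 − 2 × 686) = 130000 × 1686724.0 / 1816038.0 ≈ 120743 mm.
Far limit Df = s·(H − f)/(H − s) = 130000 × (1687410.0 − 686) / (1687410.0 − 130000) = 130000 × 1686724.0 / 1557410.0 ≈ 140794 mm.
Depth of field = Df − Dn = 140794 − 120743 ≈ 20051 mm ≈ 20.1 m.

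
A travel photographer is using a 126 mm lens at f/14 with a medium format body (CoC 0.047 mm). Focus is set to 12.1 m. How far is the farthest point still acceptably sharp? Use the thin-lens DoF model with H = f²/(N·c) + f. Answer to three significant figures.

24.0 m

Hyperfocal distance H = f²/(N·c) + f = 126²/(14 × 0.047) + 126 = 15876/0.658 + 126 ≈ 24253.7 mm ≈ 24.25 m.
Far limit Df = s·(H − f)/(H − s) = 12100 × (24253.7 − 126) / (24253.7 − 12100) = 12100 × 24127.7 / 12153.7 ≈ 24021 mm ≈ 24.0 m.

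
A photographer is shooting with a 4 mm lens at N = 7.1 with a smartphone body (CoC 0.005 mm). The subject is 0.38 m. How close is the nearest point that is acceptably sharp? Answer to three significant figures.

207 mm

Hyperfocal distance H = f²/(N·c) + f = 4²/(7.1 × 0.005) + 4 = 16/0.0355 + 4 ≈ 454.7 mm ≈ 0.455 m.
Near limit Dn = s·(H − f)/(H + s − 2f) = 380 × (454.7 − 4) / (454.7 + 380 − 2 × 4) = 380 × 450.7 / 826.7 ≈ 207.17 mm.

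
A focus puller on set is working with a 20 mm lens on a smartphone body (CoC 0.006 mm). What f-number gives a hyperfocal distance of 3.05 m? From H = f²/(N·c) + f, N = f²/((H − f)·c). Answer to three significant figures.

f/22

Rearrange H = f²/(N·c) + f for N: N = f² / ((H − f)·c).
N = 20² / ((3050 − 20) × 0.006) = 400 / 18.18 ≈ 22.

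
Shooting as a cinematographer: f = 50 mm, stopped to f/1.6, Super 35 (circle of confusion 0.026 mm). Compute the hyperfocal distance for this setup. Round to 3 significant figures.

Hyperfocal distance H = f²/(N·c) + f = 50²/(1.6 × 0.026) + 50 = 2500/0.0416 + 50 ≈ 60146.2 mm ≈ 60.1 m.

60.1 m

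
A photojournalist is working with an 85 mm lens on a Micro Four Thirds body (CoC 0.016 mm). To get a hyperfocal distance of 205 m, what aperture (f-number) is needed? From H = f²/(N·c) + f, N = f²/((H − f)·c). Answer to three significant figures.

Rearrange H = f²/(N·c) + f for N: N = f² / ((H − f)·c).
N = 85² / ((205000 − 85) × 0.016) = 7225 / 3279 ≈ 2.20.

f/2.20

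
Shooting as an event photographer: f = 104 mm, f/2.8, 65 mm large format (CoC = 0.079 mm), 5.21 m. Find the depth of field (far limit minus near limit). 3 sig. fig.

Hyperfocal distance H = f²/(N·c) + f = 104²/(2.8 × 0.079) + 104 = 10816/0.2212 + 104 ≈ 49000.9 mm ≈ 49.00 m.
Near limit Dn = s·(H − f)/(H + s − 2f) = 5210 × (49000.9 − 104) / (49000.9 + 5210 − 2 × 104) = 5210 × 48896.9 / 54002.9 ≈ 4717.4 mm.
Far limit Df = s·(H − f)/(H − s) = 5210 × (49000.9 − 104) / (49000.9 − 5210) = 5210 × 48896.9 / 43790.9 ≈ 5817.5 mm.
Depth of field = Df − Dn = 5817.5 − 4717.4 ≈ 1100.1 mm ≈ 1.10 m.

1.10 m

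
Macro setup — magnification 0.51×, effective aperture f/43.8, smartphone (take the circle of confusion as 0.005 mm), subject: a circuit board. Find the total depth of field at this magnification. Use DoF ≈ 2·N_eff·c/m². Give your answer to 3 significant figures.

1.68 mm

At magnification m, DoF ≈ 2·N_eff·c/m² = 2 × 43.8 × 0.005 / 0.51² = 0.438 / 0.2601 ≈ 1.68 mm.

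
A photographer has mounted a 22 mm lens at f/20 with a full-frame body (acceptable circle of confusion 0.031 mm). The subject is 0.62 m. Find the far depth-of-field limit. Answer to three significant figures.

Hyperfocal distance H = f²/(N·c) + f = 22²/(20 × 0.031) + 22 = 484/0.62 + 22 ≈ 802.6 mm ≈ 0.803 m.
Far limit Df = s·(H − f)/(H − s) = 620 × (802.6 − 22) / (802.6 − 620) = 620 × 780.6 / 182.6 ≈ 2649.9 mm ≈ 2.65 m.

2.65 m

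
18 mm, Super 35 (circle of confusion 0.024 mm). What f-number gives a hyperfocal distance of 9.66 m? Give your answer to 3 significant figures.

f/1.40

Rearrange H = f²/(N·c) + f for N: N = f² / ((H − f)·c).
N = 18² / ((9660 − 18) × 0.024) = 324 / 231.4 ≈ 1.40.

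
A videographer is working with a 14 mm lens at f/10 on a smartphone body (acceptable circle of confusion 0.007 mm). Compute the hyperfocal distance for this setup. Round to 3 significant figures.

2.81 m

Hyperfocal distance H = f²/(N·c) + f = 14²/(10 × 0.007) + 14 = 196/0.07 + 14 ≈ 2814.0 mm ≈ 2.81 m.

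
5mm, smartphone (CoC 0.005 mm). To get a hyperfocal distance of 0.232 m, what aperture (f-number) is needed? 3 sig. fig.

f/22

Rearrange H = f²/(N·c) + f for N: N = f² / ((H − f)·c).
N = 5² / ((232 − 5) × 0.005) = 25 / 1.135 ≈ 22.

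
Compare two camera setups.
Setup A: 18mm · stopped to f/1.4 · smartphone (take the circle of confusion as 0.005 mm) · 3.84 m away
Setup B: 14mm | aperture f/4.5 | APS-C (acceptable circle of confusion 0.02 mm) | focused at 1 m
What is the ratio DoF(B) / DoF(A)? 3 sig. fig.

1.78

Setup A: H = 18²/(1.4×0.005) + 18 ≈ 46303.7 mm; DoF = Df − Dn = 4185.62 − 3547.10 ≈ 638.52 mm.
Setup B: H = 14²/(4.5×0.02) + 14 ≈ 2191.8 mm; DoF = Df − Dn = 1827.3 − 688.3 ≈ 1139.0 mm.
Ratio = 1139.0 / 638.52 ≈ 1.78.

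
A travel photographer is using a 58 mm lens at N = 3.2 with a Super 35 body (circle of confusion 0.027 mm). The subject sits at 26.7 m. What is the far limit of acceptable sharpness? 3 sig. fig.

84.6 m

Hyperfocal distance H = f²/(N·c) + f = 58²/(3.2 × 0.027) + 58 = 3364/0.0864 + 58 ≈ 38993.2 mm ≈ 38.99 m.
Far limit Df = s·(H − f)/(H − s) = 26700 × (38993.2 − 58) / (38993.2 − 26700) = 26700 × 38935.2 / 12293.2 ≈ 84565 mm ≈ 84.6 m.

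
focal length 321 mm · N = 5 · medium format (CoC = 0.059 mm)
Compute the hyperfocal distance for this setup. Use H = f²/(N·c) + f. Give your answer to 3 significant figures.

350 m

Hyperfocal distance H = f²/(N·c) + f = 321²/(5 × 0.059) + 321 = 103041/0.295 + 321 ≈ 349612.5 mm ≈ 350 m.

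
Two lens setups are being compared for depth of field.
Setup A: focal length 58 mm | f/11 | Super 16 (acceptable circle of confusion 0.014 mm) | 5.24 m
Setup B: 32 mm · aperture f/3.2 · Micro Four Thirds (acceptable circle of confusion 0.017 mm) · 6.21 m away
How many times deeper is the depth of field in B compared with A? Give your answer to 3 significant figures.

Setup A: H = 58²/(11×0.014) + 58 ≈ 21902.2 mm; DoF = Df − Dn = 6869.7 − 4235.3 ≈ 2634.4 mm.
Setup B: H = 32²/(3.2×0.017) + 32 ≈ 18855.5 mm; DoF = Df − Dn = 9243.9 − 4675.5 ≈ 4568.4 mm.
Ratio = 4568.4 / 2634.4 ≈ 1.73.

1.73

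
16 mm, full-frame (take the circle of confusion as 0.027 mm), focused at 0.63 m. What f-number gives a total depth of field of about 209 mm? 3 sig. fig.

f/2.49

Write h = H − f = f²/(N·c). The thin-lens limits are Dn = s·h/(h + (s−f)) and Df = s·h/(h − (s−f)), so DoF = Df − Dn = 2·s·(s−f)·h / (h² − (s−f)²).
That is a quadratic in h: DoF·h² − 2·s·(s−f)·h − DoF·(s−f)² = 0 ⇒ h = (s−f)·(s + √(s² + DoF²)) / DoF = 614 × (630 + √(630² + 209²)) / 209 = 614 × (630 + 663.763) / 209 ≈ 3800.8 mm.
Then N = f²/(c·h) = 16² / (0.027 × 3800.8) = 256 / 102.62 ≈ 2.49.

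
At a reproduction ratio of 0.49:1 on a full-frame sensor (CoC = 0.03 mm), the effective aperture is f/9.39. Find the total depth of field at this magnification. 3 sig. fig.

At magnification m, DoF ≈ 2·N_eff·c/m² = 2 × 9.39 × 0.03 / 0.49² = 0.5634 / 0.2401 ≈ 2.35 mm.

2.35 mm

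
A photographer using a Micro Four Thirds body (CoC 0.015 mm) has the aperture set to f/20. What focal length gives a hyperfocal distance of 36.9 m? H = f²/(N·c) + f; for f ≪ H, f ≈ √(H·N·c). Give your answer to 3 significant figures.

From H = f²/(N·c) + f, with f ≪ H: f ≈ √(H·N·c) = √(36900 × 20 × 0.015) = √11070 ≈ 105.2 mm.
The +f correction barely moves this — solving exactly, f² + N·c·f − N·c·H = 0 ⇒ f = (−N·c + √((N·c)² + 4·N·c·H))/2 = (−0.3 + √44280)/2 ≈ 105.06 mm, so f ≈ 105 mm.

105 mm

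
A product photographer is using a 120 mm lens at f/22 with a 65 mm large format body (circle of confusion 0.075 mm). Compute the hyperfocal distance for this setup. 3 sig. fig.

Hyperfocal distance H = f²/(N·c) + f = 120²/(22 × 0.075) + 120 = 14400/1.65 + 120 ≈ 8847.3 mm ≈ 8.85 m.

8.85 m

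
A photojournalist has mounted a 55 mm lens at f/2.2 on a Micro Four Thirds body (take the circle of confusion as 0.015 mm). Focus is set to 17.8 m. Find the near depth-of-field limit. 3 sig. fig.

14.9 m

Hyperfocal distance H = f²/(N·c) + f = 55²/(2.2 × 0.015) + 55 = 3025/0.033 + 55 ≈ 91721.7 mm ≈ 91.72 m.
Near limit Dn = s·(H − f)/(H + s − 2f) = 17800 × (91721.7 − 55) / (91721.7 + 17800 − 2 × 55) = 17800 × 91666.7 / 109411.7 ≈ 14913 mm ≈ 14.9 m.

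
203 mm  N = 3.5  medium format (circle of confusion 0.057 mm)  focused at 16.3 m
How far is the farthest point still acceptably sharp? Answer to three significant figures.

Hyperfocal distance H = f²/(N·c) + f = 203²/(3.5 × 0.057) + 203 = 41209/0.1995 + 203 ≈ 206764.4 mm ≈ 206.8 m.
Far limit Df = s·(H − f)/(H − s) = 16300 × (206764.4 − 203) / (206764.4 − 16300) = 16300 × 206561.4 / 190464.4 ≈ 17678 mm ≈ 17.7 m.

17.7 m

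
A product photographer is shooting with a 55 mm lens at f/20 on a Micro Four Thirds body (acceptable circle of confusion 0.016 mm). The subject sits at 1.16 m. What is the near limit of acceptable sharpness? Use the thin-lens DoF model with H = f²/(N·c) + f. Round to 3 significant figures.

Hyperfocal distance H = f²/(N·c) + f = 55²/(20 × 0.016) + 55 = 3025/0.32 + 55 ≈ 9508.1 mm ≈ 9.508 m.
Near limit Dn = s·(H − f)/(H + s − 2f) = 1160 × (9508.1 − 55) / (9508.1 + 1160 − 2 × 55) = 1160 × 9453.1 / 10558.1 ≈ 1038.6 mm ≈ 1.04 m.

1.04 m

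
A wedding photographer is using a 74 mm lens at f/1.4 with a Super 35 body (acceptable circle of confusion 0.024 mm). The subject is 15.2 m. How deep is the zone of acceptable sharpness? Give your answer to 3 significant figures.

2.85 m

Hyperfocal distance H = f²/(N·c) + f = 74²/(1.4 × 0.024) + 74 = 5476/0.0336 + 74 ≈ 163050.2 mm ≈ 163.1 m.
Near limit Dn = s·(H − f)/(H + s − 2f) = 15200 × (163050.2 − 74) / (163050.2 + 15200 − 2 × 74) = 15200 × 162976.2 / 178102.2 ≈ 13909.1 mm.
Far limit Df = s·(H − f)/(H − s) = 15200 × (163050.2 − 74) / (163050.2 − 15200) = 15200 × 162976.2 / 147850.2 ≈ 16755.1 mm.
Depth of field = Df − Dn = 16755.1 − 13909.1 ≈ 2846.0 mm ≈ 2.85 m.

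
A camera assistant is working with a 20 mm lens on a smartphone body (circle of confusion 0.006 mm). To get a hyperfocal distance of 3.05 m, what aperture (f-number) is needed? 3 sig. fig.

f/22

Rearrange H = f²/(N·c) + f for N: N = f² / ((H − f)·c).
N = 20² / ((3050 − 20) × 0.006) = 400 / 18.18 ≈ 22.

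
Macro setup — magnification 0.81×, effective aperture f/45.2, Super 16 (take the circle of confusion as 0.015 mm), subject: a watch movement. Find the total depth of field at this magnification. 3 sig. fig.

At magnification m, DoF ≈ 2·N_eff·c/m² = 2 × 45.2 × 0.015 / 0.81² = 1.356 / 0.6561 ≈ 2.07 mm.

2.07 mm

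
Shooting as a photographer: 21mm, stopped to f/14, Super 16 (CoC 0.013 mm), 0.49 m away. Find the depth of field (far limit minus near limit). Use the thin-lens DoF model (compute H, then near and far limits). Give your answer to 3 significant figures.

Hyperfocal distance H = f²/(N·c) + f = 21²/(14 × 0.013) + 21 = 441/0.182 + 21 ≈ 2444.1 mm ≈ 2.444 m.
Near limit Dn = s·(H − f)/(H + s − 2f) = 490 × (2444.1 − 21) / (2444.1 + 490 − 2 × 21) = 490 × 2423.1 / 2892.1 ≈ 410.54 mm.
Far limit Df = s·(H − f)/(H − s) = 490 × (2444.1 − 21) / (2444.1 − 490) = 490 × 2423.1 / 1954.1 ≈ 607.61 mm.
Depth of field = Df − Dn = 607.61 − 410.54 ≈ 197.07 mm.

197 mm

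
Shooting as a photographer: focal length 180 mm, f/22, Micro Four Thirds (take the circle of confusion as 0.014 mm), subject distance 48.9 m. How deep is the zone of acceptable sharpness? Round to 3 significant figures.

Hyperfocal distance H = f²/(N·c) + f = 180²/(22 × 0.014) + 180 = 32400/0.308 + 180 ≈ 105374.8 mm ≈ 105.4 m.
Near limit Dn = s·(H − f)/(H + s − 2f) = 48900 × (105374.8 − 180) / (105374.8 + 48900 − 2 × 180) = 48900 × 105194.8 / 153914.8 ≈ 33421 mm.
Far limit Df = s·(H − f)/(H − s) = 48900 × (105374.8 − 180) / (105374.8 − 48900) = 48900 × 105194.8 / 56474.8 ≈ 91085 mm.
Depth of field = Df − Dn = 91085 − 33421 ≈ 57664 mm ≈ 57.7 m.

57.7 m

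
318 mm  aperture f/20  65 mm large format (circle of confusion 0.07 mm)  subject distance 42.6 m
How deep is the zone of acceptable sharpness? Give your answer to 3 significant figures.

75.9 m

Hyperfocal distance H = f²/(N·c) + f = 318²/(20 × 0.07) + 318 = 101124/1.4 + 318 ≈ 72549.4 mm ≈ 72.55 m.
Near limit Dn = s·(H − f)/(H + s − 2f) = 42600 × (72549.4 − 318) / (72549.4 + 42600 − 2 × 318) = 42600 × 72231.4 / 114513.4 ≈ 26871 mm.
Far limit Df = s·(H − f)/(H − s) = 42600 × (72549.4 − 318) / (72549.4 − 42600) = 42600 × 72231.4 / 29949.4 ≈ 102742 mm.
Depth of field = Df − Dn = 102742 − 26871 ≈ 75871 mm ≈ 75.9 m.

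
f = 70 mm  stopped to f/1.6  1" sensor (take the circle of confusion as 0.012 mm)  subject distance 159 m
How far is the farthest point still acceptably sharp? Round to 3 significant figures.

Hyperfocal distance H = f²/(N·c) + f = 70²/(1.6 × 0.012) + 70 = 4900/0.0192 + 70 ≈ 255278.3 mm ≈ 255.3 m.
Far limit Df = s·(H − f)/(H − s) = 159000 × (255278.3 − 70) / (255278.3 − 159000) = 159000 × 255208.3 / 96278.3 ≈ 421467 mm ≈ 421 m.

421 m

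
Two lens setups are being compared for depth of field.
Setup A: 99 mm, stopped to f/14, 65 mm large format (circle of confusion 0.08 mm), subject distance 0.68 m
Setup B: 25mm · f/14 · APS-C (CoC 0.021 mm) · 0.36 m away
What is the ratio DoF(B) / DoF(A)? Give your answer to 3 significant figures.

Setup A: H = 99²/(14×0.08) + 99 ≈ 8849.9 mm; DoF = Df − Dn = 728.358 − 637.663 ≈ 90.695 mm.
Setup B: H = 25²/(14×0.021) + 25 ≈ 2150.9 mm; DoF = Df − Dn = 427.34 − 310.99 ≈ 116.35 mm.
Ratio = 116.35 / 90.695 ≈ 1.28.

1.28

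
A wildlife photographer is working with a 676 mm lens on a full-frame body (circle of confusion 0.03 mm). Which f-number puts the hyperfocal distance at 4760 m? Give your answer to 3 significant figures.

Rearrange H = f²/(N·c) + f for N: N = f² / ((H − f)·c).
N = 676² / ((4760000 − 676) × 0.03) = 456976 / 142780 ≈ 3.20.

f/3.20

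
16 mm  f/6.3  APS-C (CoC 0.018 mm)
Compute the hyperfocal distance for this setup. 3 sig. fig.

Hyperfocal distance H = f²/(N·c) + f = 16²/(6.3 × 0.018) + 16 = 256/0.1134 + 16 ≈ 2273.5 mm ≈ 2.27 m.

2.27 m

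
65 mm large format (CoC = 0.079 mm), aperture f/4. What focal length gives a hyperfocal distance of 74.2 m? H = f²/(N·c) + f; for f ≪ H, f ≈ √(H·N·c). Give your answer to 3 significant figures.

153 mm

From H = f²/(N·c) + f, with f ≪ H: f ≈ √(H·N·c) = √(74200 × 4 × 0.079) = √23447 ≈ 153.1 mm.
The +f correction barely moves this — solving exactly, f² + N·c·f − N·c·H = 0 ⇒ f = (−N·c + √((N·c)² + 4·N·c·H))/2 = (−0.316 + √93789)/2 ≈ 152.97 mm, so f ≈ 153 mm.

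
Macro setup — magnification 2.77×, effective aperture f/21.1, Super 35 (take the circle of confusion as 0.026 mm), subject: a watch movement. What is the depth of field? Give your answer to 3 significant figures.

At magnification m, DoF ≈ 2·N_eff·c/m² = 2 × 21.1 × 0.026 / 2.77² = 1.097 / 7.673 ≈ 0.143 mm.

0.143 mm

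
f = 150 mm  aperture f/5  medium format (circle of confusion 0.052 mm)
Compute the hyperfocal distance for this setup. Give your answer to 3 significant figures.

86.7 m

Hyperfocal distance H = f²/(N·c) + f = 150²/(5 × 0.052) + 150 = 22500/0.26 + 150 ≈ 86688.5 mm ≈ 86.7 m.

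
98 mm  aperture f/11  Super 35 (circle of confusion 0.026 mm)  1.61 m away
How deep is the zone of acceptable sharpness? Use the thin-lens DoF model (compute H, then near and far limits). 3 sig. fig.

Hyperfocal distance H = f²/(N·c) + f = 98²/(11 × 0.026) + 98 = 9604/0.286 + 98 ≈ 33678.4 mm ≈ 33.68 m.
Near limit Dn = s·(H − f)/(H + s − 2f) = 1610 × (33678.4 − 98) / (33678.4 + 1610 − 2 × 98) = 1610 × 33580.4 / 35092.4 ≈ 1540.63 mm.
Far limit Df = s·(H − f)/(H − s) = 1610 × (33678.4 − 98) / (33678.4 − 1610) = 1610 × 33580.4 / 32068.4 ≈ 1685.91 mm.
Depth of field = Df − Dn = 1685.91 − 1540.63 ≈ 145.28 mm.

145 mm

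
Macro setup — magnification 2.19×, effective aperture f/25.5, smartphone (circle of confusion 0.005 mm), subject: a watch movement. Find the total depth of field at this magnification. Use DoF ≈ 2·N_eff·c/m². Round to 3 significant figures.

0.0532 mm

At magnification m, DoF ≈ 2·N_eff·c/m² = 2 × 25.5 × 0.005 / 2.19² = 0.255 / 4.796 ≈ 0.0532 mm.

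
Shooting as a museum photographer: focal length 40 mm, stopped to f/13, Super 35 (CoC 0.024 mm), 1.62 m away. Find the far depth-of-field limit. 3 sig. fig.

Hyperfocal distance H = f²/(N·c) + f = 40²/(13 × 0.024) + 40 = 1600/0.312 + 40 ≈ 5168.2 mm ≈ 5.168 m.
Far limit Df = s·(H − f)/(H − s) = 1620 × (5168.2 − 40) / (5168.2 − 1620) = 1620 × 5128.2 / 3548.2 ≈ 2341.4 mm ≈ 2.34 m.

2.34 m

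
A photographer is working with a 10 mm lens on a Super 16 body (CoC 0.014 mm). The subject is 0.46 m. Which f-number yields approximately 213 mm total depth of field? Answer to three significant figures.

Write h = H − f = f²/(N·c). The thin-lens limits are Dn = s·h/(h + (s−f)) and Df = s·h/(h − (s−f)), so DoF = Df − Dn = 2·s·(s−f)·h / (h² − (s−f)²).
That is a quadratic in h: DoF·h² − 2·s·(s−f)·h − DoF·(s−f)² = 0 ⇒ h = (s−f)·(s + √(s² + DoF²)) / DoF = 450 × (460 + √(460² + 213²)) / 213 = 450 × (460 + 506.921) / 213 ≈ 2042.8 mm.
Then N = f²/(c·h) = 10² / (0.014 × 2042.8) = 100 / 28.599 ≈ 3.50.

f/3.50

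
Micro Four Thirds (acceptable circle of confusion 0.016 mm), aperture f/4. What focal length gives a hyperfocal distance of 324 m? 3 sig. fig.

From H = f²/(N·c) + f, with f ≪ H: f ≈ √(H·N·c) = √(324000 × 4 × 0.016) = √20736 ≈ 144.0 mm.
The +f correction barely moves this — solving exactly, f² + N·c·f − N·c·H = 0 ⇒ f = (−N·c + √((N·c)² + 4·N·c·H))/2 = (−0.064 + √82944)/2 ≈ 143.97 mm, so f ≈ 144 mm.

144 mm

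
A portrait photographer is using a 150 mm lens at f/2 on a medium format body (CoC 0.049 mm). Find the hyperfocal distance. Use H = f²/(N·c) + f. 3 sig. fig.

Hyperfocal distance H = f²/(N·c) + f = 150²/(2 × 0.049) + 150 = 22500/0.098 + 150 ≈ 229741.8 mm ≈ 230 m.

230 m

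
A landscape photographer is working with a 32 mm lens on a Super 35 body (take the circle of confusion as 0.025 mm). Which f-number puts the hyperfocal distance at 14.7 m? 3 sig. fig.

f/2.79

Rearrange H = f²/(N·c) + f for N: N = f² / ((H − f)·c).
N = 32² / ((14700 − 32) × 0.025) = 1024 / 366.7 ≈ 2.79.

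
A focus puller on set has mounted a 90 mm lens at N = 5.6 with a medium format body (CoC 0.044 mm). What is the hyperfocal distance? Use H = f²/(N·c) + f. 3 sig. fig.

33.0 m

Hyperfocal distance H = f²/(N·c) + f = 90²/(5.6 × 0.044) + 90 = 8100/0.2464 + 90 ≈ 32963.4 mm ≈ 33.0 m.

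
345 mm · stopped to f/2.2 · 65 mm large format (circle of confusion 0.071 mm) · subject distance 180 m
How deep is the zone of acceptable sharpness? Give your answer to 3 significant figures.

Hyperfocal distance H = f²/(N·c) + f = 345²/(2.2 × 0.071) + 345 = 119025/0.1562 + 345 ≈ 762348.8 mm ≈ 762.3 m.
Near limit Dn = s·(H − f)/(H + s − 2f) = 180000 × (762348.8 − 345) / (762348.8 + 180000 − 2 × 345) = 180000 × 762003.8 / 941658.8 ≈ 145659 mm.
Far limit Df = s·(H − f)/(H − s) = 180000 × (762348.8 − 345) / (762348.8 − 180000) = 180000 × 762003.8 / 582348.8 ≈ 235530 mm.
Depth of field = Df − Dn = 235530 − 145659 ≈ 89871 mm ≈ 89.9 m.

89.9 m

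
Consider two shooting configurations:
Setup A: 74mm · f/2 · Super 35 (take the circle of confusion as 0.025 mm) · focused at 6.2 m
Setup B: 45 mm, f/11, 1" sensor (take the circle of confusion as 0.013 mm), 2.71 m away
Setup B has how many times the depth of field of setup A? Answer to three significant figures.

Setup A: H = 74²/(2×0.025) + 74 ≈ 109594.0 mm; DoF = Df − Dn = 6567.34 − 5871.57 ≈ 695.77 mm.
Setup B: H = 45²/(11×0.013) + 45 ≈ 14205.8 mm; DoF = Df − Dn = 3338.2 − 2280.8 ≈ 1057.4 mm.
Ratio = 1057.4 / 695.77 ≈ 1.52.

1.52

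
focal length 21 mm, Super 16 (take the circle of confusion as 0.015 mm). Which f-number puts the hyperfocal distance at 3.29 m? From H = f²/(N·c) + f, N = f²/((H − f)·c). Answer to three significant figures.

f/8.99

Rearrange H = f²/(N·c) + f for N: N = f² / ((H − f)·c).
N = 21² / ((3290 − 21) × 0.015) = 441 / 49.03 ≈ 8.99.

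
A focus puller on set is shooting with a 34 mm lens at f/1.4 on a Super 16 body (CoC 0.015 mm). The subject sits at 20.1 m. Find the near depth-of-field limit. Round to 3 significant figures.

14.7 m

Hyperfocal distance H = f²/(N·c) + f = 34²/(1.4 × 0.015) + 34 = 1156/0.021 + 34 ≈ 55081.6 mm ≈ 55.08 m.
Near limit Dn = s·(H − f)/(H + s − 2f) = 20100 × (55081.6 − 34) / (55081.6 + 20100 − 2 × 34) = 20100 × 55047.6 / 75113.6 ≈ 14730 mm ≈ 14.7 m.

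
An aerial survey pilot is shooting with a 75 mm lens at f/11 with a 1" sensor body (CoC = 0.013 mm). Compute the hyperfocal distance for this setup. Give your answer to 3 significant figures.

Hyperfocal distance H = f²/(N·c) + f = 75²/(11 × 0.013) + 75 = 5625/0.143 + 75 ≈ 39410.7 mm ≈ 39.4 m.

39.4 m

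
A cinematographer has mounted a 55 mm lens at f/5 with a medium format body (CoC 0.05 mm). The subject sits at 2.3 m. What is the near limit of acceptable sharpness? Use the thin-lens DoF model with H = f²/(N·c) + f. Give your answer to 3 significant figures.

1.94 m

Hyperfocal distance H = f²/(N·c) + f = 55²/(5 × 0.05) + 55 = 3025/0.25 + 55 ≈ 12155.0 mm ≈ 12.15 m.
Near limit Dn = s·(H − f)/(H + s − 2f) = 2300 × (12155.0 − 55) / (12155.0 + 2300 − 2 × 55) = 2300 × 12100.0 / 14345.0 ≈ 1940.0 mm ≈ 1.94 m.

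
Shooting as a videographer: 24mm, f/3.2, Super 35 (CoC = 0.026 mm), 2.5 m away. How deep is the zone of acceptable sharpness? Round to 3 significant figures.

2.05 m

Hyperfocal distance H = f²/(N·c) + f = 24²/(3.2 × 0.026) + 24 = 576/0.0832 + 24 ≈ 6947.1 mm ≈ 6.947 m.
Near limit Dn = s·(H − f)/(H + s − 2f) = 2500 × (6947.1 − 24) / (6947.1 + 2500 − 2 × 24) = 2500 × 6923.1 / 9399.1 ≈ 1841.4 mm.
Far limit Df = s·(H − f)/(H − s) = 2500 × (6947.1 − 24) / (6947.1 − 2500) = 2500 × 6923.1 / 4447.1 ≈ 3891.9 mm.
Depth of field = Df − Dn = 3891.9 − 1841.4 ≈ 2050.5 mm ≈ 2.05 m.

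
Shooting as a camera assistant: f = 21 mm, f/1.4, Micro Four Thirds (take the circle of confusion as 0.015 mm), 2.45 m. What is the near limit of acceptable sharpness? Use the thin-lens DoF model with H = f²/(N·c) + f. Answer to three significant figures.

Hyperfocal distance H = f²/(N·c) + f = 21²/(1.4 × 0.015) + 21 = 441/0.021 + 21 ≈ 21021.0 mm ≈ 21.02 m.
Near limit Dn = s·(H − f)/(H + s − 2f) = 2450 × (21021.0 − 21) / (21021.0 + 2450 − 2 × 21) = 2450 × 21000.0 / 23429.0 ≈ 2196.0 mm ≈ 2.20 m.

2.20 m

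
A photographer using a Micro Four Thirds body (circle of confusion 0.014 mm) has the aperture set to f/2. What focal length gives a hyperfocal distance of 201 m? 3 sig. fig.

From H = f²/(N·c) + f, with f ≪ H: f ≈ √(H·N·c) = √(201000 × 2 × 0.014) = √5628.0 ≈ 75.02 mm.
The +f correction barely moves this — solving exactly, f² + N·c·f − N·c·H = 0 ⇒ f = (−N·c + √((N·c)² + 4·N·c·H))/2 = (−0.028 + √22512)/2 ≈ 75.006 mm, so f ≈ 75.0 mm.

75.0 mm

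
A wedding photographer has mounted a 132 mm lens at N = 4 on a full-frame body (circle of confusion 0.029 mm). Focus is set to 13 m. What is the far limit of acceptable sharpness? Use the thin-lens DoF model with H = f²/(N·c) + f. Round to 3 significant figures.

Hyperfocal distance H = f²/(N·c) + f = 132²/(4 × 0.029) + 132 = 17424/0.116 + 132 ≈ 150338.9 mm ≈ 150.3 m.
Far limit Df = s·(H − f)/(H − s) = 13000 × (150338.9 − 132) / (150338.9 − 13000) = 13000 × 150206.9 / 137338.9 ≈ 14218 mm ≈ 14.2 m.

14.2 m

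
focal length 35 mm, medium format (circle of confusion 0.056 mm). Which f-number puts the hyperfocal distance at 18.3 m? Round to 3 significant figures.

Rearrange H = f²/(N·c) + f for N: N = f² / ((H − f)·c).
N = 35² / ((18300 − 35) × 0.056) = 1225 / 1023 ≈ 1.20.

f/1.20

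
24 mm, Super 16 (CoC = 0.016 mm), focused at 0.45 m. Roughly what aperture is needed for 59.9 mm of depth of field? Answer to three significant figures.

f/5.60

Write h = H − f = f²/(N·c). The thin-lens limits are Dn = s·h/(h + (s−f)) and Df = s·h/(h − (s−f)), so DoF = Df − Dn = 2·s·(s−f)·h / (h² − (s−f)²).
That is a quadratic in h: DoF·h² − 2·s·(s−f)·h − DoF·(s−f)² = 0 ⇒ h = (s−f)·(s + √(s² + DoF²)) / DoF = 426 × (450 + √(450² + 59.9²)) / 59.9 = 426 × (450 + 453.969) / 59.9 ≈ 6428.9 mm.
Then N = f²/(c·h) = 24² / (0.016 × 6428.9) = 576 / 102.86 ≈ 5.60.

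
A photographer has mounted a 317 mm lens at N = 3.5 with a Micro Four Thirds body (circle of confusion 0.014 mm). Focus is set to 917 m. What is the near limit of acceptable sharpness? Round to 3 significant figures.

634 m

Hyperfocal distance H = f²/(N·c) + f = 317²/(3.5 × 0.014) + 317 = 100489/0.049 + 317 ≈ 2051112.9 mm ≈ 2051 m.
Near limit Dn = s·(H − f)/(H + s − 2f) = 917000 × (2051112.9 − 317) / (2051112.9 + 917000 − 2 × 317) = 917000 × 2050795.9 / 2967478.9 ≈ 633730 mm ≈ 634 m.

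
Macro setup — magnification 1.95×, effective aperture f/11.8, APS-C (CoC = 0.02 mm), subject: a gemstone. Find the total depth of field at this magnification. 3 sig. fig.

At magnification m, DoF ≈ 2·N_eff·c/m² = 2 × 11.8 × 0.02 / 1.95² = 0.472 / 3.802 ≈ 0.124 mm.

0.124 mm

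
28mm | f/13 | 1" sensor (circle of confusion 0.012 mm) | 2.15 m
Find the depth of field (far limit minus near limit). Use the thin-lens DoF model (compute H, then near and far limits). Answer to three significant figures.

2.21 m

Hyperfocal distance H = f²/(N·c) + f = 28²/(13 × 0.012) + 28 = 784/0.156 + 28 ≈ 5053.6 mm ≈ 5.054 m.
Near limit Dn = s·(H − f)/(H + s − 2f) = 2150 × (5053.6 − 28) / (5053.6 + 2150 − 2 × 28) = 2150 × 5025.6 / 7147.6 ≈ 1511.7 mm.
Far limit Df = s·(H − f)/(H − s) = 2150 × (5053.6 − 28) / (5053.6 − 2150) = 2150 × 5025.6 / 2903.6 ≈ 3721.2 mm.
Depth of field = Df − Dn = 3721.2 − 1511.7 ≈ 2209.5 mm ≈ 2.21 m.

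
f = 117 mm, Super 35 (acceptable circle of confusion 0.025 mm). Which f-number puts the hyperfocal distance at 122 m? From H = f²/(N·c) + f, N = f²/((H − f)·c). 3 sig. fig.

f/4.49

Rearrange H = f²/(N·c) + f for N: N = f² / ((H − f)·c).
N = 117² / ((122000 − 117) × 0.025) = 13689 / 3047 ≈ 4.49.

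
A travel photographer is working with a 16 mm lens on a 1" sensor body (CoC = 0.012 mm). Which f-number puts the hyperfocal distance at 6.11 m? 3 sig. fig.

Rearrange H = f²/(N·c) + f for N: N = f² / ((H − f)·c).
N = 16² / ((6110 − 16) × 0.012) = 256 / 73.13 ≈ 3.50.

f/3.50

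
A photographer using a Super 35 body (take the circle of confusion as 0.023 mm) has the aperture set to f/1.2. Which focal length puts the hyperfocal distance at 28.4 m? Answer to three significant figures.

From H = f²/(N·c) + f, with f ≪ H: f ≈ √(H·N·c) = √(28400 × 1.2 × 0.023) = √783.84 ≈ 28.00 mm.
The +f correction barely moves this — solving exactly, f² + N·c·f − N·c·H = 0 ⇒ f = (−N·c + √((N·c)² + 4·N·c·H))/2 = (−0.0276 + √3135.4)/2 ≈ 27.983 mm, so f ≈ 28.0 mm.

28.0 mm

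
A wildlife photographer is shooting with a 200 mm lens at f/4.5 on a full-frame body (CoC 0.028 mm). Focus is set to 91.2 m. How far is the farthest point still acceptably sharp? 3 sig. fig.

Hyperfocal distance H = f²/(N·c) + f = 200²/(4.5 × 0.028) + 200 = 40000/0.126 + 200 ≈ 317660.3 mm ≈ 317.7 m.
Far limit Df = s·(H − f)/(H − s) = 91200 × (317660.3 − 200) / (317660.3 − 91200) = 91200 × 317460.3 / 226460.3 ≈ 127847 mm ≈ 128 m.

128 m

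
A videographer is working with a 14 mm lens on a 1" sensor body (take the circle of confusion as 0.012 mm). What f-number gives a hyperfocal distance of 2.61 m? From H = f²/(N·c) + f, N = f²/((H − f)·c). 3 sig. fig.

Rearrange H = f²/(N·c) + f for N: N = f² / ((H − f)·c).
N = 14² / ((2610 − 14) × 0.012) = 196 / 31.15 ≈ 6.29.

f/6.29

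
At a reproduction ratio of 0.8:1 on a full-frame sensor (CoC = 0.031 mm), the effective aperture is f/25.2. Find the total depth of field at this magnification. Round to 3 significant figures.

2.44 mm

At magnification m, DoF ≈ 2·N_eff·c/m² = 2 × 25.2 × 0.031 / 0.8² = 1.562 / 0.64 ≈ 2.44 mm.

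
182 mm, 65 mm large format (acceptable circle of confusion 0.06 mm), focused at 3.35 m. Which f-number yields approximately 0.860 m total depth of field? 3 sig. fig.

Write h = H − f = f²/(N·c). The thin-lens limits are Dn = s·h/(h + (s−f)) and Df = s·h/(h − (s−f)), so DoF = Df − Dn = 2·s·(s−f)·h / (h² − (s−f)²).
That is a quadratic in h: DoF·h² − 2·s·(s−f)·h − DoF·(s−f)² = 0 ⇒ h = (s−f)·(s + √(s² + DoF²)) / DoF = 3168 × (3350 + √(3350² + 860²)) / 860 = 3168 × (3350 + 3458.63) / 860 ≈ 25081 mm.
Then N = f²/(c·h) = 182² / (0.06 × 25081) = 33124 / 1504.9 ≈ 22.

f/22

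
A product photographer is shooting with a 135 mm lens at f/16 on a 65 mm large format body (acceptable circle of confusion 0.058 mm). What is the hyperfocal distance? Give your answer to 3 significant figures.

19.8 m

Hyperfocal distance H = f²/(N·c) + f = 135²/(16 × 0.058) + 135 = 18225/0.928 + 135 ≈ 19774.0 mm ≈ 19.8 m.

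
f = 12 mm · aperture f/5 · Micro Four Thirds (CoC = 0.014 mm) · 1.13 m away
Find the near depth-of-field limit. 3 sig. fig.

0.732 m

Hyperfocal distance H = f²/(N·c) + f = 12²/(5 × 0.014) + 12 = 144/0.07 + 12 ≈ 2069.1 mm ≈ 2.069 m.
Near limit Dn = s·(H − f)/(H + s − 2f) = 1130 × (2069.1 − 12) / (2069.1 + 1130 − 2 × 12) = 1130 × 2057.1 / 3175.1 ≈ 732.12 mm ≈ 0.732 m.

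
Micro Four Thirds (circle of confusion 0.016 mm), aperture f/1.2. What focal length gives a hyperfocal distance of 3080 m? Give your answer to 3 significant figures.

243 mm

From H = f²/(N·c) + f, with f ≪ H: f ≈ √(H·N·c) = √(3080000 × 1.2 × 0.016) = √59136 ≈ 243.2 mm.
The +f correction barely moves this — solving exactly, f² + N·c·f − N·c·H = 0 ⇒ f = (−N·c + √((N·c)² + 4·N·c·H))/2 = (−0.0192 + √236544)/2 ≈ 243.17 mm, so f ≈ 243 mm.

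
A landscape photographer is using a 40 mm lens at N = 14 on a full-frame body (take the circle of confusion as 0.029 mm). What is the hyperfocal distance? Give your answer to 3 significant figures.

Hyperfocal distance H = f²/(N·c) + f = 40²/(14 × 0.029) + 40 = 1600/0.406 + 40 ≈ 3980.9 mm ≈ 3.98 m.

3.98 m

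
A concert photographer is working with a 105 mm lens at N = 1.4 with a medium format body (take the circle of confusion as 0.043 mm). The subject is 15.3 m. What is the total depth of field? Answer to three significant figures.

2.56 m

Hyperfocal distance H = f²/(N·c) + f = 105²/(1.4 × 0.043) + 105 = 11025/0.0602 + 105 ≈ 183244.5 mm ≈ 183.2 m.
Near limit Dn = s·(H − f)/(H + s − 2f) = 15300 × (183244.5 − 105) / (183244.5 + 15300 − 2 × 105) = 15300 × 183139.5 / 198334.5 ≈ 14127.8 mm.
Far limit Df = s·(H − f)/(H − s) = 15300 × (183244.5 − 105) / (183244.5 − 15300) = 15300 × 183139.5 / 167944.5 ≈ 16684.3 mm.
Depth of field = Df − Dn = 16684.3 − 14127.8 ≈ 2556.5 mm ≈ 2.56 m.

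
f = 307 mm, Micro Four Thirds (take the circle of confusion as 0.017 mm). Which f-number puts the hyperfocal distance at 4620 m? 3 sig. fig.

Rearrange H = f²/(N·c) + f for N: N = f² / ((H − f)·c).
N = 307² / ((4620000 − 307) × 0.017) = 94249 / 78535 ≈ 1.20.

f/1.20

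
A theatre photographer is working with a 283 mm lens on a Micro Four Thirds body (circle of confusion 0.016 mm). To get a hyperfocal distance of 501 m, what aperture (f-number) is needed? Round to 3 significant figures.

f/10

Rearrange H = f²/(N·c) + f for N: N = f² / ((H − f)·c).
N = 283² / ((501000 − 283) × 0.016) = 80089 / 8011 ≈ 10.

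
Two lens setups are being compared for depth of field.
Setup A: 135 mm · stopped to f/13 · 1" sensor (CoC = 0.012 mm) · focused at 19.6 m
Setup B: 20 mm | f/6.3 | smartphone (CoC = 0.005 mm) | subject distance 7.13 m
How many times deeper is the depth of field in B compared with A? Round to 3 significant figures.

1.73

Setup A: H = 135²/(13×0.012) + 135 ≈ 116961.9 mm; DoF = Df − Dn = 23518.5 − 16800.8 ≈ 6717.7 mm.
Setup B: H = 20²/(6.3×0.005) + 20 ≈ 12718.4 mm; DoF = Df − Dn = 16201 − 4571 ≈ 11630 mm.
Ratio = 11630 / 6717.7 ≈ 1.73.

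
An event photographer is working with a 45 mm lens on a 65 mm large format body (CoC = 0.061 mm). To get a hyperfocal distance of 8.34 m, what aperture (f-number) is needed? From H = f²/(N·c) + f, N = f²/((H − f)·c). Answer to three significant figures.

Rearrange H = f²/(N·c) + f for N: N = f² / ((H − f)·c).
N = 45² / ((8340 − 45) × 0.061) = 2025 / 506.0 ≈ 4.

f/4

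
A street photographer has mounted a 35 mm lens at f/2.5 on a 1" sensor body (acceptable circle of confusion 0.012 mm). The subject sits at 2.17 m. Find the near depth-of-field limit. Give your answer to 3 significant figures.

2.06 m

Hyperfocal distance H = f²/(N·c) + f = 35²/(2.5 × 0.012) + 35 = 1225/0.03 + 35 ≈ 40868.3 mm ≈ 40.87 m.
Near limit Dn = s·(H − f)/(H + s − 2f) = 2170 × (40868.3 − 35) / (40868.3 + 2170 − 2 × 35) = 2170 × 40833.3 / 42968.3 ≈ 2062.2 mm ≈ 2.06 m.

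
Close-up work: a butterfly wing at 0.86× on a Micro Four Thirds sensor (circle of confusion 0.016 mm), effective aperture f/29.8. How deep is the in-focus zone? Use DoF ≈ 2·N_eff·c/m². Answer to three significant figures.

At magnification m, DoF ≈ 2·N_eff·c/m² = 2 × 29.8 × 0.016 / 0.86² = 0.9536 / 0.7396 ≈ 1.29 mm.

1.29 mm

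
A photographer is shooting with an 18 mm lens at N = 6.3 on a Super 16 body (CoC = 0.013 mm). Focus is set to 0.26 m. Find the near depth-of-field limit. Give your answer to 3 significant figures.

245 mm

Hyperfocal distance H = f²/(N·c) + f = 18²/(6.3 × 0.013) + 18 = 324/0.0819 + 18 ≈ 3974.0 mm ≈ 3.974 m.
Near limit Dn = s·(H − f)/(H + s − 2f) = 260 × (3974.0 − 18) / (3974.0 + 260 − 2 × 18) = 260 × 3956.0 / 4198.0 ≈ 245.01 mm.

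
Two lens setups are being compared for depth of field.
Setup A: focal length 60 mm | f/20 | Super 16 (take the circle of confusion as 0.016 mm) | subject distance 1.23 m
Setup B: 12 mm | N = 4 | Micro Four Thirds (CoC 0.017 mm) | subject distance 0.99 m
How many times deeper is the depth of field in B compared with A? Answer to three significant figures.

Setup A: H = 60²/(20×0.016) + 60 ≈ 11310.0 mm; DoF = Df − Dn = 1372.77 − 1114.13 ≈ 258.64 mm.
Setup B: H = 12²/(4×0.017) + 12 ≈ 2129.6 mm; DoF = Df − Dn = 1839.6 − 677.2 ≈ 1162.4 mm.
Ratio = 1162.4 / 258.64 ≈ 4.49.

4.49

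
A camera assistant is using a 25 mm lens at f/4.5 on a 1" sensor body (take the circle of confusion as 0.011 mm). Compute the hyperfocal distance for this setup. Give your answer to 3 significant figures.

12.7 m

Hyperfocal distance H = f²/(N·c) + f = 25²/(4.5 × 0.011) + 25 = 625/0.0495 + 25 ≈ 12651.3 mm ≈ 12.7 m.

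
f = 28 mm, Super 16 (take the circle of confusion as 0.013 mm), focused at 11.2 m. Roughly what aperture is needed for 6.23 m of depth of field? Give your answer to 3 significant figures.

Write h = H − f = f²/(N·c). The thin-lens limits are Dn = s·h/(h + (s−f)) and Df = s·h/(h − (s−f)), so DoF = Df − Dn = 2·s·(s−f)·h / (h² − (s−f)²).
That is a quadratic in h: DoF·h² − 2·s·(s−f)·h − DoF·(s−f)² = 0 ⇒ h = (s−f)·(s + √(s² + DoF²)) / DoF = 11172 × (11200 + √(11200² + 6230²)) / 6230 = 11172 × (11200 + 12816.1) / 6230 ≈ 43067 mm.
Then N = f²/(c·h) = 28² / (0.013 × 43067) = 784 / 559.87 ≈ 1.40.

f/1.40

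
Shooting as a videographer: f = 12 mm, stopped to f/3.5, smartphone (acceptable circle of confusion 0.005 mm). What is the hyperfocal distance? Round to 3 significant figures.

Hyperfocal distance H = f²/(N·c) + f = 12²/(3.5 × 0.005) + 12 = 144/0.0175 + 12 ≈ 8240.6 mm ≈ 8.24 m.

8.24 m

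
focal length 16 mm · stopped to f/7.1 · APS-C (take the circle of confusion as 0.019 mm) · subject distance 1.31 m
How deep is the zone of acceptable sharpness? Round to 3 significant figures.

Hyperfocal distance H = f²/(N·c) + f = 16²/(7.1 × 0.019) + 16 = 256/0.1349 + 16 ≈ 1913.7 mm ≈ 1.914 m.
Near limit Dn = s·(H − f)/(H + s − 2f) = 1310 × (1913.7 − 16) / (1913.7 + 1310 − 2 × 16) = 1310 × 1897.7 / 3191.7 ≈ 778.9 mm.
Far limit Df = s·(H − f)/(H − s) = 1310 × (1913.7 − 16) / (1913.7 − 1310) = 1310 × 1897.7 / 603.7 ≈ 4117.9 mm.
Depth of field = Df − Dn = 4117.9 − 778.9 ≈ 3339.0 mm ≈ 3.34 m.

3.34 m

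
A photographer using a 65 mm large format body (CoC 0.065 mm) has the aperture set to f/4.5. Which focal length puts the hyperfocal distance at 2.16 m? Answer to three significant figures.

From H = f²/(N·c) + f, with f ≪ H: f ≈ √(H·N·c) = √(2160 × 4.5 × 0.065) = √631.80 ≈ 25.14 mm.
Exact: f² + N·c·f − N·c·H = 0 ⇒ f = (−N·c + √((N·c)² + 4·N·c·H))/2 = (−0.2925 + √2527.3)/2 ≈ 24.990 mm ≈ 25.0 mm.

25.0 mm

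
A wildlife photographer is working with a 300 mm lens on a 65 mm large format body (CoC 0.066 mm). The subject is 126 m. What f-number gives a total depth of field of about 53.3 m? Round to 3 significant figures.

Write h = H − f = f²/(N·c). The thin-lens limits are Dn = s·h/(h + (s−f)) and Df = s·h/(h − (s−f)), so DoF = Df − Dn = 2·s·(s−f)·h / (h² − (s−f)²).
That is a quadratic in h: DoF·h² − 2·s·(s−f)·h − DoF·(s−f)² = 0 ⇒ h = (s−f)·(s + √(s² + DoF²)) / DoF = 125700 × (126000 + √(126000² + 53300²)) / 53300 = 125700 × (126000 + 136810) / 53300 ≈ 619797 mm.
Then N = f²/(c·h) = 300² / (0.066 × 619797) = 90000 / 40907 ≈ 2.20.

f/2.20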